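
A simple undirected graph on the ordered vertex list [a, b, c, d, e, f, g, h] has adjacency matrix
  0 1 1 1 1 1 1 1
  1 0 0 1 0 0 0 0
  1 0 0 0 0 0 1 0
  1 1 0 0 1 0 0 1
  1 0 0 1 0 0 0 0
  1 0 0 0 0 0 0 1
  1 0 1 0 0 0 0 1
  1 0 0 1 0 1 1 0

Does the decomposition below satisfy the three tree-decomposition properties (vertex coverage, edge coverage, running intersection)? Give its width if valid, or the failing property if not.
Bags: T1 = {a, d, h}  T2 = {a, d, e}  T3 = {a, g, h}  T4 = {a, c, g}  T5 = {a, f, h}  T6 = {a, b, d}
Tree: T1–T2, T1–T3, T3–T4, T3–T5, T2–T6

Vertex coverage: the bags together contain {a, b, c, d, e, f, g, h}, the full vertex set. Edge coverage: each edge of G has both endpoints in at least one bag. Running intersection: for every vertex, the bags containing it form a connected subtree. All three properties hold, so this is a valid tree decomposition of width max|bag| − 1 = 2, and hence tw(G) ≤ 2.

Yes; width 2.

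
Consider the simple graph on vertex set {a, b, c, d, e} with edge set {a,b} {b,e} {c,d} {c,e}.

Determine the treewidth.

1

A width-1 tree decomposition is:
Bags: B1 = {a, b}  B2 = {b, e}  B3 = {c, e}  B4 = {c, d}
Tree: B1–B2, B2–B3, B3–B4
The largest bag has 2 vertices, giving width 1; this decomposition certifies tw(G) ≤ 1. G has an edge, so its treewidth is at least 1. Hence tw(G) = 1 exactly.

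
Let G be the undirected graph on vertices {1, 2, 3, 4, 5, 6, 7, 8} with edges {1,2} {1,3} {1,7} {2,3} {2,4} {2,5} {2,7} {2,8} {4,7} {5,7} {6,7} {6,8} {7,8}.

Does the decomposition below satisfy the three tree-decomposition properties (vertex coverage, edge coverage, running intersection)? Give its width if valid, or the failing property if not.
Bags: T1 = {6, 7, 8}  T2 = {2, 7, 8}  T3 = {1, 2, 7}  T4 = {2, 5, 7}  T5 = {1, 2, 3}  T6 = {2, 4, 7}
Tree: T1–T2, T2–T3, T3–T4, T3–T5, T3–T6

Every vertex of G appears in some bag (union = {1, 2, 3, 4, 5, 6, 7, 8}); every edge is covered by a bag; and for each vertex v the set of bags containing v is connected in the bag tree. The decomposition is therefore valid. The largest bag has 3 vertices, so the width is 2.

Yes; width 2.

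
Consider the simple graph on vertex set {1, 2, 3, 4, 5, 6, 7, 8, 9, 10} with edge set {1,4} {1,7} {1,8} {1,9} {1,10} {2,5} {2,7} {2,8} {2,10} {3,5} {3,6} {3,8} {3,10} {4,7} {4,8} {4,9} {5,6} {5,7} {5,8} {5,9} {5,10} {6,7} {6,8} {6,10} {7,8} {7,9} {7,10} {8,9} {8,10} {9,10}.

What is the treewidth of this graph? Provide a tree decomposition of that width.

Treewidth 4.
One optimal decomposition is:
Bags: B1 = {1, 4, 7, 8, 9}  B2 = {1, 7, 8, 9, 10}  B3 = {5, 7, 8, 9, 10}  B4 = {5, 6, 7, 8, 10}  B5 = {3, 5, 6, 8, 10}  B6 = {2, 5, 7, 8, 10}
Tree: B1–B2, B2–B3, B3–B4, B4–B5, B4–B6

Every bag has size at most 5, so the width is 5 − 1 = 4 and tw(G) ≤ 4. For the lower bound, the 5 vertices {3, 5, 6, 8, 10} are pairwise adjacent, and any tree decomposition puts a clique entirely inside one bag — forcing width ≥ 4. Combining the bounds, tw(G) = 4.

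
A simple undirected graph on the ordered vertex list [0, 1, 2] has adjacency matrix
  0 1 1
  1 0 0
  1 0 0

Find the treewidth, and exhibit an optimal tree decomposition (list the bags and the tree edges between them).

The largest bag has 2 vertices, giving width 1; this decomposition certifies tw(G) ≤ 1. G has an edge, so its treewidth is at least 1. Therefore the treewidth is 1.

Treewidth 1.
Bags: B1 = {0, 1}  B2 = {0, 2}
Tree: B1–B2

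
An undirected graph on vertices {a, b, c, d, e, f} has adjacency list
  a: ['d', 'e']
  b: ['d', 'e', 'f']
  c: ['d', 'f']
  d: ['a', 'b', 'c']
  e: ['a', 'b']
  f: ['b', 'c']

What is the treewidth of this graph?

A width-2 tree decomposition is:
Bags: B1 = {a, d, e}  B2 = {b, d, e}  B3 = {b, c, d}  B4 = {b, c, f}
Tree: B1–B2, B2–B3, B3–B4
Every bag has size at most 3, so the width is 3 − 1 = 2 and tw(G) ≤ 2. The edges a–e–b–d–a form a cycle, so G is not a tree and its treewidth is at least 2. Therefore the treewidth is 2.

2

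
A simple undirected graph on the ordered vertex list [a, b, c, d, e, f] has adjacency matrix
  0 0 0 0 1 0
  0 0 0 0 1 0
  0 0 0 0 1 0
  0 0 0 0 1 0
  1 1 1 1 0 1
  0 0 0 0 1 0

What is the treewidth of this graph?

A width-1 tree decomposition is:
Bags: B1 = {e, f}  B2 = {c, e}  B3 = {d, e}  B4 = {a, e}  B5 = {b, e}
Tree: B1–B2, B1–B3, B2–B4, B2–B5
The largest bag has 2 vertices, giving width 1; this decomposition certifies tw(G) ≤ 1. Since G has at least one edge (e.g. e–f), it is not an edgeless graph, so tw(G) ≥ 1. Therefore the treewidth is 1.

1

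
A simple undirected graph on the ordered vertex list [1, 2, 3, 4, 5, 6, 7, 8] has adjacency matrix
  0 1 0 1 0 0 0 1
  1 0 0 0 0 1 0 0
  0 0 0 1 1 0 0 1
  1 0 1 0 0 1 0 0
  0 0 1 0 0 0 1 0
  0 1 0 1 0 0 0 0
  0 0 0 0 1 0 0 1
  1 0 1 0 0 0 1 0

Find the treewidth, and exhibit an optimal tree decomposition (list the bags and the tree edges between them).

Treewidth 2.
One optimal decomposition is:
Bags: B1 = {5, 7, 8}  B2 = {3, 5, 8}  B3 = {1, 3, 8}  B4 = {1, 3, 4}  B5 = {1, 2, 4}  B6 = {2, 4, 6}
Tree: B1–B2, B2–B3, B3–B4, B4–B5, B5–B6

Each bag holds 3 vertices, so the decomposition has width 2, which upper-bounds the treewidth. For the lower bound, G contains the cycle 7–5–3–8–7, so G is not a forest; only forests have treewidth ≤ 1, hence tw(G) ≥ 2. Therefore the treewidth is 2.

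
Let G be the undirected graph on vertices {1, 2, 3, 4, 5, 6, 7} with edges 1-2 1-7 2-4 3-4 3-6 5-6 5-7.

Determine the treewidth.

A width-2 tree decomposition is:
Bags: B1 = {3, 4, 6}  B2 = {2, 4, 6}  B3 = {1, 2, 6}  B4 = {1, 6, 7}  B5 = {5, 6, 7}
Tree: B1–B2, B2–B3, B3–B4, B4–B5
The largest bag has 3 vertices, giving width 2; this decomposition certifies tw(G) ≤ 2. For the lower bound, G contains the cycle 6–3–4–2–1–7–5–6, so G is not a forest; only forests have treewidth ≤ 1, hence tw(G) ≥ 2. Therefore the treewidth is 2.

2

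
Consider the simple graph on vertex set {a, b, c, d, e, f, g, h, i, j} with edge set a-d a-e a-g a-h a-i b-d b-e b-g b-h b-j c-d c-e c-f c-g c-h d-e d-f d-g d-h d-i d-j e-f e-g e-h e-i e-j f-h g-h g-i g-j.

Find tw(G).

A width-4 tree decomposition is:
Bags: B1 = {c, d, e, f, h}  B2 = {c, d, e, g, h}  B3 = {a, d, e, g, h}  B4 = {a, d, e, g, i}  B5 = {b, d, e, g, h}  B6 = {b, d, e, g, j}
Tree: B1–B2, B2–B3, B3–B4, B3–B5, B5–B6
Each bag holds 5 vertices, so the decomposition has width 4, which upper-bounds the treewidth. For the lower bound, the 5 vertices {b, d, e, g, j} are pairwise adjacent, and any tree decomposition puts a clique entirely inside one bag — forcing width ≥ 4. The upper and lower bounds meet at 4, so that is the treewidth.

4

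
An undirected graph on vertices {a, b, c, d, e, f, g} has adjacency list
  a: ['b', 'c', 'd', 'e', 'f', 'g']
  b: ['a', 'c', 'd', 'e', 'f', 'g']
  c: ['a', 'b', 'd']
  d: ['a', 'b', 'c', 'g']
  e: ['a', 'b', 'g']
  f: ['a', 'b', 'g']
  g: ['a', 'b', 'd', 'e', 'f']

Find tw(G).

A width-3 tree decomposition is:
Bags: B1 = {a, b, e, g}  B2 = {a, b, d, g}  B3 = {a, b, c, d}  B4 = {a, b, f, g}
Tree: B1–B2, B2–B3, B1–B4
The largest bag has 4 vertices, giving width 3; this decomposition certifies tw(G) ≤ 3. On the other hand G contains the 4-clique {a, b, d, g}. A clique must lie in a single bag of any decomposition, so no decomposition can have width below 3. The upper and lower bounds meet at 3, so that is the treewidth.

3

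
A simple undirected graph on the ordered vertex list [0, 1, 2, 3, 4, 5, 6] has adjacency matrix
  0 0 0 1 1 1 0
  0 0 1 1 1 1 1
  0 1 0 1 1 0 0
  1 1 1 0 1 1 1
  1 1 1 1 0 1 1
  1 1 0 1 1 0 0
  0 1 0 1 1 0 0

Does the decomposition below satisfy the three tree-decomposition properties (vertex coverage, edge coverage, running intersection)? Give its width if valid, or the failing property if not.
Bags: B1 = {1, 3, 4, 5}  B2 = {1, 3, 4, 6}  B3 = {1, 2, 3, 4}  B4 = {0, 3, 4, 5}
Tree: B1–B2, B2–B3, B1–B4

Yes; width 3.

Vertex coverage: the bags together contain {0, 1, 2, 3, 4, 5, 6}, the full vertex set. Edge coverage: each edge of G has both endpoints in at least one bag. Running intersection: for every vertex, the bags containing it form a connected subtree. All three properties hold, so this is a valid tree decomposition of width max|bag| − 1 = 3, and hence tw(G) ≤ 3.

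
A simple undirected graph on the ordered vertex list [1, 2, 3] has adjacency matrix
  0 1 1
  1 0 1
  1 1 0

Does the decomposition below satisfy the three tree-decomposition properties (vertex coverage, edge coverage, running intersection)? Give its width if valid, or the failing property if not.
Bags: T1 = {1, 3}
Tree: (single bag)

No — vertex 2 appears in no bag.

A tree decomposition must satisfy three properties: every vertex lies in some bag; for every edge, both endpoints lie together in some bag; and for every vertex, the bags containing it form a connected subtree. Here vertex 2 appears in no bag, so the decomposition is invalid.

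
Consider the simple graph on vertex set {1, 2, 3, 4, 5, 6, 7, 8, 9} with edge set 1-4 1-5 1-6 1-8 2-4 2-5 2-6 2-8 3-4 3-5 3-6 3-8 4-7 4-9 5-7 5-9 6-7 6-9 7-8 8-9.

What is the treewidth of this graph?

A width-4 tree decomposition is:
Bags: B1 = {1, 4, 5, 6, 8}  B2 = {3, 4, 5, 6, 8}  B3 = {4, 5, 6, 8, 9}  B4 = {2, 4, 5, 6, 8}  B5 = {4, 5, 6, 7, 8}
Tree: B1–B2, B2–B3, B3–B4, B4–B5
Every bag has size at most 5, so the width is 5 − 1 = 4 and tw(G) ≤ 4. For the lower bound: the 5 vertex sets {1,6}, {3,8}, {4,9}, {5}, {2} are disjoint, each induces a connected subgraph, and every pair is joined by at least one edge of G. Contracting each set to a single vertex therefore yields K_{5} as a minor, and since treewidth is minor-monotone, tw(G) ≥ tw(K_{5}) = 4. Hence tw(G) = 4 exactly.

4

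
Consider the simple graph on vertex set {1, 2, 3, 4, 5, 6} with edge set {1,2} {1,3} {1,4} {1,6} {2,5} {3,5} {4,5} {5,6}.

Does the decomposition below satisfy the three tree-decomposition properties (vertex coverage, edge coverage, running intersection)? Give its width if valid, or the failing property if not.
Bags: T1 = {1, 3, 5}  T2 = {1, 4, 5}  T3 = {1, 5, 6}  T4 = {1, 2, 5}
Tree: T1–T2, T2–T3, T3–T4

Yes; width 2.

Every vertex of G appears in some bag (union = {1, 2, 3, 4, 5, 6}); every edge is covered by a bag; and for each vertex v the set of bags containing v is connected in the bag tree. The decomposition is therefore valid. The largest bag has 3 vertices, so the width is 2.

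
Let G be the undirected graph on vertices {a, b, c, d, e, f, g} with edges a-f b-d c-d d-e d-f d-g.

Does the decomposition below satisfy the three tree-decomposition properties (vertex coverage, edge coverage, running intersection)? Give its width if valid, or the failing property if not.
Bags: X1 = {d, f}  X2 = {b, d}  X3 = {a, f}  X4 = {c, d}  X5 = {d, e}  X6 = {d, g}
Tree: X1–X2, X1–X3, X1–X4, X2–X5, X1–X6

Yes; width 1.

Every vertex of G appears in some bag (union = {a, b, c, d, e, f, g}); every edge is covered by a bag; and for each vertex v the set of bags containing v is connected in the bag tree. The decomposition is therefore valid. The largest bag has 2 vertices, so the width is 1.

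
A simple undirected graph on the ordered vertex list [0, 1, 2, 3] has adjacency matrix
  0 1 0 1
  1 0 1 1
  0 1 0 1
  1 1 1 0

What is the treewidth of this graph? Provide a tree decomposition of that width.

Each bag holds 3 vertices, so the decomposition has width 2, which upper-bounds the treewidth. For the lower bound, the 3 vertices {0, 1, 3} are pairwise adjacent, and any tree decomposition puts a clique entirely inside one bag — forcing width ≥ 2. The upper and lower bounds meet at 2, so that is the treewidth.

Treewidth 2.
One such decomposition:
Bags: B1 = {0, 1, 3}  B2 = {1, 2, 3}
Tree: B1–B2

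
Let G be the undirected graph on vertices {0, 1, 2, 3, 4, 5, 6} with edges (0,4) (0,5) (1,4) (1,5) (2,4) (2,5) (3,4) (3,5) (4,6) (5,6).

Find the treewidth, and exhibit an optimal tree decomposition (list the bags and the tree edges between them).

Each bag holds 3 vertices, so the decomposition has width 2, which upper-bounds the treewidth. Since 5–3–4–6–5 is a cycle in G, G is not acyclic. Forests are exactly the graphs of treewidth ≤ 1, so tw(G) ≥ 2. Therefore the treewidth is 2.

Treewidth 2.
One such decomposition:
Bags: B1 = {3, 4, 5}  B2 = {4, 5, 6}  B3 = {2, 4, 5}  B4 = {0, 4, 5}  B5 = {1, 4, 5}
Tree: B1–B2, B2–B3, B3–B4, B4–B5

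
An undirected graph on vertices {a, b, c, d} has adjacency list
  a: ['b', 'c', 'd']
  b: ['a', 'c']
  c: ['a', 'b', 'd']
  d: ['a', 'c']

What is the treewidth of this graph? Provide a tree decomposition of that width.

Treewidth 2.
Bags: B1 = {a, b, c}  B2 = {a, c, d}
Tree: B1–B2

The largest bag has 3 vertices, giving width 2; this decomposition certifies tw(G) ≤ 2. Conversely, {a, c, d} is a clique of size 3, and the vertices of any clique must share a bag in every tree decomposition; so some bag has ≥ 3 vertices and tw(G) ≥ 2. Combining the bounds, tw(G) = 2.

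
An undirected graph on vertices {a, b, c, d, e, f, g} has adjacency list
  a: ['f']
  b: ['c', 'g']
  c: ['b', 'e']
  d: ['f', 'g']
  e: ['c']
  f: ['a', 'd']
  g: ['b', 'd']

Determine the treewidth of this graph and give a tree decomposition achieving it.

Treewidth 1.
Bags: B1 = {a, f}  B2 = {d, f}  B3 = {d, g}  B4 = {b, g}  B5 = {b, c}  B6 = {c, e}
Tree: B1–B2, B2–B3, B3–B4, B4–B5, B5–B6

Every bag has size at most 2, so the width is 2 − 1 = 1 and tw(G) ≤ 1. Any graph with an edge has treewidth ≥ 1, and G has the edge a–f. Hence tw(G) = 1 exactly.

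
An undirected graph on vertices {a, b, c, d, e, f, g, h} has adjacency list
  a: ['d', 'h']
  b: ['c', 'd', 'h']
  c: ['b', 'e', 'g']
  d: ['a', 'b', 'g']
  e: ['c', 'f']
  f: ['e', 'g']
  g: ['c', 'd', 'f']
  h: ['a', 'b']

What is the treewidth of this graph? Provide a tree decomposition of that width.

The largest bag has 3 vertices, giving width 2; this decomposition certifies tw(G) ≤ 2. Since f–e–c–g–f is a cycle in G, G is not acyclic. Forests are exactly the graphs of treewidth ≤ 1, so tw(G) ≥ 2. The upper and lower bounds meet at 2, so that is the treewidth.

Treewidth 2.
Bags: B1 = {e, f, g}  B2 = {c, e, g}  B3 = {c, d, g}  B4 = {b, c, d}  B5 = {a, b, d}  B6 = {a, b, h}
Tree: B1–B2, B2–B3, B3–B4, B4–B5, B5–B6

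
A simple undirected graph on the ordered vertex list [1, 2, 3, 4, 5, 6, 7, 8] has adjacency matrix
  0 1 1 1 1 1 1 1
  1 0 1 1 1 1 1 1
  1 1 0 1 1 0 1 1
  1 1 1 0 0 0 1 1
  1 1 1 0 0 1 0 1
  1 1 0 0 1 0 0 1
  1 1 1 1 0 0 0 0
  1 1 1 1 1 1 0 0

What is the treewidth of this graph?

4

A width-4 tree decomposition is:
Bags: B1 = {1, 2, 3, 4, 8}  B2 = {1, 2, 3, 4, 7}  B3 = {1, 2, 3, 5, 8}  B4 = {1, 2, 5, 6, 8}
Tree: B1–B2, B1–B3, B3–B4
The largest bag has 5 vertices, giving width 4; this decomposition certifies tw(G) ≤ 4. For the lower bound, the 5 vertices {1, 2, 3, 4, 8} are pairwise adjacent, and any tree decomposition puts a clique entirely inside one bag — forcing width ≥ 4. Hence tw(G) = 4 exactly.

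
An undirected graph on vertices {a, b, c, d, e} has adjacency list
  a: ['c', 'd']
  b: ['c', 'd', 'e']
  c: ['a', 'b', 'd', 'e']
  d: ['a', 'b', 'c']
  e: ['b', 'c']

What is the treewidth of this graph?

2

A width-2 tree decomposition is:
Bags: B1 = {a, c, d}  B2 = {b, c, d}  B3 = {b, c, e}
Tree: B1–B2, B2–B3
Every bag has size at most 3, so the width is 3 − 1 = 2 and tw(G) ≤ 2. For the lower bound, the 3 vertices {a, c, d} are pairwise adjacent, and any tree decomposition puts a clique entirely inside one bag — forcing width ≥ 2. The upper and lower bounds meet at 2, so that is the treewidth.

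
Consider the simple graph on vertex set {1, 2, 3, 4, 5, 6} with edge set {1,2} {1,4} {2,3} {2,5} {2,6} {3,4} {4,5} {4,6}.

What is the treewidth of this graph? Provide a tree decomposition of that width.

The largest bag has 3 vertices, giving width 2; this decomposition certifies tw(G) ≤ 2. The edges 1–2–3–4–1 form a cycle, so G is not a tree and its treewidth is at least 2. Combining the bounds, tw(G) = 2.

Treewidth 2.
One optimal decomposition is:
Bags: B1 = {1, 2, 4}  B2 = {2, 3, 4}  B3 = {2, 4, 5}  B4 = {2, 4, 6}
Tree: B1–B2, B2–B3, B3–B4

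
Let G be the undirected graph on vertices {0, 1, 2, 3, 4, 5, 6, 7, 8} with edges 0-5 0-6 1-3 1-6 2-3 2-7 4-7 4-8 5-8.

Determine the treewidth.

A width-2 tree decomposition is:
Bags: B1 = {2, 3, 7}  B2 = {1, 3, 7}  B3 = {1, 6, 7}  B4 = {0, 6, 7}  B5 = {0, 5, 7}  B6 = {5, 7, 8}  B7 = {4, 7, 8}
Tree: B1–B2, B2–B3, B3–B4, B4–B5, B5–B6, B6–B7
Every bag has size at most 3, so the width is 3 − 1 = 2 and tw(G) ≤ 2. Since 7–2–3–1–6–0–5–8–4–7 is a cycle in G, G is not acyclic. Forests are exactly the graphs of treewidth ≤ 1, so tw(G) ≥ 2. Combining the bounds, tw(G) = 2.

2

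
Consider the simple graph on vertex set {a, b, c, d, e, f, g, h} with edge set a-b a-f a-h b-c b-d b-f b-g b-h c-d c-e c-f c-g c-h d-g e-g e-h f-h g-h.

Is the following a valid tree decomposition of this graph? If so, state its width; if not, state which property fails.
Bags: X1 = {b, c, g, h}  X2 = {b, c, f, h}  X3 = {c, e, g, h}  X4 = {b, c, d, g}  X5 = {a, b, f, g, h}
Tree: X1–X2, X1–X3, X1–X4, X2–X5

A tree decomposition must satisfy three properties: every vertex lies in some bag; for every edge, both endpoints lie together in some bag; and for every vertex, the bags containing it form a connected subtree. Here bags containing vertex g are not connected in the tree, so the decomposition is invalid.

No — bags containing vertex g are not connected in the tree.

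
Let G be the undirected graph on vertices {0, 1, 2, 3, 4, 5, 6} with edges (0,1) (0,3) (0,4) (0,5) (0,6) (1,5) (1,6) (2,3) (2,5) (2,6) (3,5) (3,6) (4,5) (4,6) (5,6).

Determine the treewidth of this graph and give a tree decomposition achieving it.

Treewidth 3.
One such decomposition:
Bags: B1 = {0, 1, 5, 6}  B2 = {0, 3, 5, 6}  B3 = {0, 4, 5, 6}  B4 = {2, 3, 5, 6}
Tree: B1–B2, B1–B3, B2–B4

Every bag has size at most 4, so the width is 4 − 1 = 3 and tw(G) ≤ 3. On the other hand G contains the 4-clique {0, 1, 5, 6}. A clique must lie in a single bag of any decomposition, so no decomposition can have width below 3. The upper and lower bounds meet at 3, so that is the treewidth.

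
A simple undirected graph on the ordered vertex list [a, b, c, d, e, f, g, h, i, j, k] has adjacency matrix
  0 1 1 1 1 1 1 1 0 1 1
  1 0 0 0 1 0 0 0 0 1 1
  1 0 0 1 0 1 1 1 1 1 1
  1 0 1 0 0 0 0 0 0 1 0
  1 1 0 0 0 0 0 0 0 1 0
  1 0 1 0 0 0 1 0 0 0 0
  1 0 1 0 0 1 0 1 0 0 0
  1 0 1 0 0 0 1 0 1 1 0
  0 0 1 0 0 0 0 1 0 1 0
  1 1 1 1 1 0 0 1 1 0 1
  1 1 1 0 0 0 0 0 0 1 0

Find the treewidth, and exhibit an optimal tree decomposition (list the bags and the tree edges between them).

Every bag has size at most 4, so the width is 4 − 1 = 3 and tw(G) ≤ 3. Conversely, {a, b, e, j} is a clique of size 4, and the vertices of any clique must share a bag in every tree decomposition; so some bag has ≥ 4 vertices and tw(G) ≥ 3. Hence tw(G) = 3 exactly.

Treewidth 3.
One such decomposition:
Bags: B1 = {a, c, j, k}  B2 = {a, c, h, j}  B3 = {a, b, j, k}  B4 = {a, c, g, h}  B5 = {c, h, i, j}  B6 = {a, c, f, g}  B7 = {a, c, d, j}  B8 = {a, b, e, j}
Tree: B1–B2, B1–B3, B2–B4, B2–B5, B4–B6, B2–B7, B3–B8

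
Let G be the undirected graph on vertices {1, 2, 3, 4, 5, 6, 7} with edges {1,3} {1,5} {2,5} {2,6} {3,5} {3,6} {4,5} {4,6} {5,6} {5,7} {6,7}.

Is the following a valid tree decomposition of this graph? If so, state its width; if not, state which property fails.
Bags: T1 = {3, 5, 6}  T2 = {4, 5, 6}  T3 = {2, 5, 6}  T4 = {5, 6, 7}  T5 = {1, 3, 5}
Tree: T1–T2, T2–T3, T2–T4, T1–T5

Every vertex of G appears in some bag (union = {1, 2, 3, 4, 5, 6, 7}); every edge is covered by a bag; and for each vertex v the set of bags containing v is connected in the bag tree. The decomposition is therefore valid. The largest bag has 3 vertices, so the width is 2.

Yes; width 2.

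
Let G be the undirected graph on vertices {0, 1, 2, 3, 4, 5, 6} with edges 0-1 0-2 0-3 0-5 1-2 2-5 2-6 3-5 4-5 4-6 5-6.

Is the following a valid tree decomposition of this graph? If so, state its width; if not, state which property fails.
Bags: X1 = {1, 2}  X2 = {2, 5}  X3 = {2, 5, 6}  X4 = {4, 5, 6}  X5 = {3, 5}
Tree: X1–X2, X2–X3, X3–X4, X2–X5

A tree decomposition must satisfy three properties: every vertex lies in some bag; for every edge, both endpoints lie together in some bag; and for every vertex, the bags containing it form a connected subtree. Here vertex 0 appears in no bag, so the decomposition is invalid.

No — vertex 0 appears in no bag.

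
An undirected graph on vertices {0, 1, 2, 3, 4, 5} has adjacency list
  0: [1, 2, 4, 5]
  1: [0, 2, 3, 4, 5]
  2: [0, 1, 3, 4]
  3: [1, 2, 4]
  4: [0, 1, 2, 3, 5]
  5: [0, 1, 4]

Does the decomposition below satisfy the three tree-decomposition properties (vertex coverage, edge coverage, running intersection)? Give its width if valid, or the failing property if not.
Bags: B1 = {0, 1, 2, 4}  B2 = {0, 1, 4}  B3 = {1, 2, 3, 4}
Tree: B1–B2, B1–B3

No — vertex 5 appears in no bag.

A tree decomposition must satisfy three properties: every vertex lies in some bag; for every edge, both endpoints lie together in some bag; and for every vertex, the bags containing it form a connected subtree. Here vertex 5 appears in no bag, so the decomposition is invalid.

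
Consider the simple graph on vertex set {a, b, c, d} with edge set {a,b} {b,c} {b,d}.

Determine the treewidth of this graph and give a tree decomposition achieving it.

Treewidth 1.
Bags: B1 = {b, c}  B2 = {a, b}  B3 = {b, d}
Tree: B1–B2, B2–B3

Each bag holds 2 vertices, so the decomposition has width 1, which upper-bounds the treewidth. G has an edge, so its treewidth is at least 1. Hence tw(G) = 1 exactly.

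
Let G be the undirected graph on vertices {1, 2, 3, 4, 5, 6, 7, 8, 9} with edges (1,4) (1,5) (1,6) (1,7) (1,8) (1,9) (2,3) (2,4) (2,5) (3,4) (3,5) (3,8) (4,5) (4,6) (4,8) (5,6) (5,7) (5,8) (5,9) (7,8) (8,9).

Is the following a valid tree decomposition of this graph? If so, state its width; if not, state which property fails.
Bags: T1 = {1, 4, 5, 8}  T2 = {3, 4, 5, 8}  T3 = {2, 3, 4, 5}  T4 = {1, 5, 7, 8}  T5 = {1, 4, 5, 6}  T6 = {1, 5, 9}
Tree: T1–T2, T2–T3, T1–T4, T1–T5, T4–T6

A tree decomposition must satisfy three properties: every vertex lies in some bag; for every edge, both endpoints lie together in some bag; and for every vertex, the bags containing it form a connected subtree. Here edge (8,9) lies in no bag, so the decomposition is invalid.

No — edge (8,9) lies in no bag.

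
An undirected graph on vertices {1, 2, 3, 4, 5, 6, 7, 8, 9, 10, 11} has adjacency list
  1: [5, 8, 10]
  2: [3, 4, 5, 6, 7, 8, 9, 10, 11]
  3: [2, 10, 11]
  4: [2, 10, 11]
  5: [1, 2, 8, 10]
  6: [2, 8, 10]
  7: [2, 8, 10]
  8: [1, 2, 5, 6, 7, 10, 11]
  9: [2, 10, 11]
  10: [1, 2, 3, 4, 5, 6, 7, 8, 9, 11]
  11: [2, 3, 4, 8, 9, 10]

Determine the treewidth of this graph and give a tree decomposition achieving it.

The largest bag has 4 vertices, giving width 3; this decomposition certifies tw(G) ≤ 3. Conversely, {1, 5, 8, 10} is a clique of size 4, and the vertices of any clique must share a bag in every tree decomposition; so some bag has ≥ 4 vertices and tw(G) ≥ 3. The upper and lower bounds meet at 3, so that is the treewidth.

Treewidth 3.
Bags: B1 = {2, 5, 8, 10}  B2 = {1, 5, 8, 10}  B3 = {2, 6, 8, 10}  B4 = {2, 8, 10, 11}  B5 = {2, 4, 10, 11}  B6 = {2, 3, 10, 11}  B7 = {2, 7, 8, 10}  B8 = {2, 9, 10, 11}
Tree: B1–B2, B1–B3, B1–B4, B4–B5, B5–B6, B4–B7, B4–B8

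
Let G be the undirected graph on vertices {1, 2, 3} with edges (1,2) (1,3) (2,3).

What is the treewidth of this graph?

A width-2 tree decomposition is:
Bags: B1 = {1, 2, 3}
Tree: (single bag)
With just one bag of size 3, the width is 3 − 1 = 2, so tw(G) ≤ 2. Conversely, {1, 2, 3} is a clique of size 3, and the vertices of any clique must share a bag in every tree decomposition; so some bag has ≥ 3 vertices and tw(G) ≥ 2. The upper and lower bounds meet at 2, so that is the treewidth.

2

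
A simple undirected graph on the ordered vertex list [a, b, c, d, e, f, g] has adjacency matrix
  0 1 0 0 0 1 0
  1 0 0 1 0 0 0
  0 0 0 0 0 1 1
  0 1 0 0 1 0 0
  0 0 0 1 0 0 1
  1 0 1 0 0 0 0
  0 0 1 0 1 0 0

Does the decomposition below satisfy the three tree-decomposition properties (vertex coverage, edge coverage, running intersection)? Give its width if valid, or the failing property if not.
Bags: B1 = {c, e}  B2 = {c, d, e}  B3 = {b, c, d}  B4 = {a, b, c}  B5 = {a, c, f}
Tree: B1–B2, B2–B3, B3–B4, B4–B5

No — vertex g appears in no bag.

A tree decomposition must satisfy three properties: every vertex lies in some bag; for every edge, both endpoints lie together in some bag; and for every vertex, the bags containing it form a connected subtree. Here vertex g appears in no bag, so the decomposition is invalid.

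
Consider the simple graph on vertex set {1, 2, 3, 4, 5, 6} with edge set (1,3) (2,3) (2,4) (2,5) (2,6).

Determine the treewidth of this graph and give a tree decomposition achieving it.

Treewidth 1.
One optimal decomposition is:
Bags: B1 = {2, 6}  B2 = {2, 4}  B3 = {2, 3}  B4 = {1, 3}  B5 = {2, 5}
Tree: B1–B2, B1–B3, B3–B4, B3–B5

Every bag has size at most 2, so the width is 2 − 1 = 1 and tw(G) ≤ 1. Since G has at least one edge (e.g. 2–6), it is not an edgeless graph, so tw(G) ≥ 1. Hence tw(G) = 1 exactly.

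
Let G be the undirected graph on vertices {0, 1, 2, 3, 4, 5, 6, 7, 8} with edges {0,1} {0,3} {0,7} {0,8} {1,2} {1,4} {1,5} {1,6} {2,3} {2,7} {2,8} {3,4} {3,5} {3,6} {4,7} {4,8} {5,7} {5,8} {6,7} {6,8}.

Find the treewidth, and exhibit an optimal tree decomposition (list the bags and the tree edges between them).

Treewidth 4.
Bags: B1 = {1, 3, 6, 7, 8}  B2 = {0, 1, 3, 7, 8}  B3 = {1, 2, 3, 7, 8}  B4 = {1, 3, 5, 7, 8}  B5 = {1, 3, 4, 7, 8}
Tree: B1–B2, B2–B3, B3–B4, B4–B5

Every bag has size at most 5, so the width is 5 − 1 = 4 and tw(G) ≤ 4. For the lower bound: the 5 vertex sets {3,6}, {0,8}, {2,7}, {1}, {5} are disjoint, each induces a connected subgraph, and every pair is joined by at least one edge of G. Contracting each set to a single vertex therefore yields K_{5} as a minor, and since treewidth is minor-monotone, tw(G) ≥ tw(K_{5}) = 4. Hence tw(G) = 4 exactly.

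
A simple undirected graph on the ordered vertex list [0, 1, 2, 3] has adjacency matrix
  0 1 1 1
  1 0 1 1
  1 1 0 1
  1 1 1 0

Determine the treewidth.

A width-3 tree decomposition is:
Bags: B1 = {0, 1, 2, 3}
Tree: (single bag)
With just one bag of size 4, the width is 4 − 1 = 3, so tw(G) ≤ 3. For the lower bound, the 4 vertices {0, 1, 2, 3} are pairwise adjacent, and any tree decomposition puts a clique entirely inside one bag — forcing width ≥ 3. The upper and lower bounds meet at 3, so that is the treewidth.

3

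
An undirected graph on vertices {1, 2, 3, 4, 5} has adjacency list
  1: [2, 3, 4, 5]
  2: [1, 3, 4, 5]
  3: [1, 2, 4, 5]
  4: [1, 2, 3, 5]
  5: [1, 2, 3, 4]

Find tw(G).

4

A width-4 tree decomposition is:
Bags: B1 = {1, 2, 3, 4, 5}
Tree: (single bag)
A single bag containing all 5 vertices is trivially a valid decomposition of width 4. On the other hand G contains the 5-clique {1, 2, 3, 4, 5}. A clique must lie in a single bag of any decomposition, so no decomposition can have width below 4. Combining the bounds, tw(G) = 4.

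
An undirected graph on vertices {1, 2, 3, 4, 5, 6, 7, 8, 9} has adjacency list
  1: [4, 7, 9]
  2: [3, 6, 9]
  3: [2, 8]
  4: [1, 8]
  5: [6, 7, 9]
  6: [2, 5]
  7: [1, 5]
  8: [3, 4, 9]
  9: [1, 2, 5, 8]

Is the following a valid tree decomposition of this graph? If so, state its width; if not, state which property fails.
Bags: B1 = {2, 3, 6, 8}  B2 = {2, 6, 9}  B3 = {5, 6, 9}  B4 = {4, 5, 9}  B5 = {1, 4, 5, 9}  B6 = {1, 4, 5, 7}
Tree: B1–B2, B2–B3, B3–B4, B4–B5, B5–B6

A tree decomposition must satisfy three properties: every vertex lies in some bag; for every edge, both endpoints lie together in some bag; and for every vertex, the bags containing it form a connected subtree. Here edge (8,9) lies in no bag, so the decomposition is invalid.

No — edge (8,9) lies in no bag.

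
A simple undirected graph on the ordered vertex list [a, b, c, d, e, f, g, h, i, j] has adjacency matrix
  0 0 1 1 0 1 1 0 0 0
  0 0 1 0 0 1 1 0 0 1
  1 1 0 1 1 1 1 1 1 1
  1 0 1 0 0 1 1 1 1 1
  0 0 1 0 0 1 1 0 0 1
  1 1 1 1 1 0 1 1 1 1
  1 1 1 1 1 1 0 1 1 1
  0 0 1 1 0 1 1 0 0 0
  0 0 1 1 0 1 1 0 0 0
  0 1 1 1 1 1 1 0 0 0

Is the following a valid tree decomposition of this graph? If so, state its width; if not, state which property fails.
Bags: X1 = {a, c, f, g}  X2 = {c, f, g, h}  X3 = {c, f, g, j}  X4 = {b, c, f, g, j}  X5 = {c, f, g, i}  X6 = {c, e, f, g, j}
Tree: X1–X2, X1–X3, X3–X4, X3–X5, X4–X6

No — vertex d appears in no bag.

A tree decomposition must satisfy three properties: every vertex lies in some bag; for every edge, both endpoints lie together in some bag; and for every vertex, the bags containing it form a connected subtree. Here vertex d appears in no bag, so the decomposition is invalid.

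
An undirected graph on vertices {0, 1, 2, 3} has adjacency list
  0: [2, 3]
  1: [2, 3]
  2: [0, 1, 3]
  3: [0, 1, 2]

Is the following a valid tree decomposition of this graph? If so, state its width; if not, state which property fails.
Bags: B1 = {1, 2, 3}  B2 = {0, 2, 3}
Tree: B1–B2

Checking the three conditions: (i) the bags cover all of {0, 1, 2, 3}; (ii) for each edge, some bag contains both endpoints; (iii) the bags containing any fixed vertex form a subtree. All hold, so the decomposition is valid with width 3 − 1 = 2.

Yes; width 2.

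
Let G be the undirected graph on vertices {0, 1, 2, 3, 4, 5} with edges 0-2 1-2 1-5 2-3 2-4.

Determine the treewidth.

1

A width-1 tree decomposition is:
Bags: B1 = {2, 3}  B2 = {2, 4}  B3 = {0, 2}  B4 = {1, 2}  B5 = {1, 5}
Tree: B1–B2, B1–B3, B3–B4, B4–B5
Each bag holds 2 vertices, so the decomposition has width 1, which upper-bounds the treewidth. G has an edge, so its treewidth is at least 1. Combining the bounds, tw(G) = 1.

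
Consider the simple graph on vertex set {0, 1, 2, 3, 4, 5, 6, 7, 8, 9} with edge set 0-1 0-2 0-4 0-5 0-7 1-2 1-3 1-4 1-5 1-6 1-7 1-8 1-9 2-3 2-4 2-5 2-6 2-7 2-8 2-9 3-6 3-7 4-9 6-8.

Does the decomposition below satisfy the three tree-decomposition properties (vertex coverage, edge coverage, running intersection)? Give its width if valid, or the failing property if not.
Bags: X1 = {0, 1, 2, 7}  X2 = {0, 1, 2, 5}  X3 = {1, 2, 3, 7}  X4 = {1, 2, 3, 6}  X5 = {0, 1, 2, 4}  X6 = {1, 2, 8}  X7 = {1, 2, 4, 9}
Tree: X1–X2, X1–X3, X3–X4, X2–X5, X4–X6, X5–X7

No — edge (6,8) lies in no bag.

A tree decomposition must satisfy three properties: every vertex lies in some bag; for every edge, both endpoints lie together in some bag; and for every vertex, the bags containing it form a connected subtree. Here edge (6,8) lies in no bag, so the decomposition is invalid.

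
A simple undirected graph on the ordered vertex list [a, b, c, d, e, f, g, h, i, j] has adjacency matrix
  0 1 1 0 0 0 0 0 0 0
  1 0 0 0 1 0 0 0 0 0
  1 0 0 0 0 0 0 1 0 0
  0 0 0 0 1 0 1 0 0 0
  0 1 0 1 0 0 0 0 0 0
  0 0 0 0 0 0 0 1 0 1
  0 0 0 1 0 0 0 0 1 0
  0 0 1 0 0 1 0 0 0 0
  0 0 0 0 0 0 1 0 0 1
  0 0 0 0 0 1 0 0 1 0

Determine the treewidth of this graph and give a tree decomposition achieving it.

Every bag has size at most 3, so the width is 3 − 1 = 2 and tw(G) ≤ 2. For the lower bound, G contains the cycle j–f–h–c–a–b–e–d–g–i–j, so G is not a forest; only forests have treewidth ≤ 1, hence tw(G) ≥ 2. Hence tw(G) = 2 exactly.

Treewidth 2.
One such decomposition:
Bags: B1 = {f, h, j}  B2 = {c, h, j}  B3 = {a, c, j}  B4 = {a, b, j}  B5 = {b, e, j}  B6 = {d, e, j}  B7 = {d, g, j}  B8 = {g, i, j}
Tree: B1–B2, B2–B3, B3–B4, B4–B5, B5–B6, B6–B7, B7–B8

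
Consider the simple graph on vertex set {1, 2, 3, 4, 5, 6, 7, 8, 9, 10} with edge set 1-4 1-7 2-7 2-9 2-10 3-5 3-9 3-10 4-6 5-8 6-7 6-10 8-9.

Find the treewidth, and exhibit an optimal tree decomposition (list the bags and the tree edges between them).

Each bag holds 3 vertices, so the decomposition has width 2, which upper-bounds the treewidth. For the lower bound, G contains the cycle 4–1–7–6–4, so G is not a forest; only forests have treewidth ≤ 1, hence tw(G) ≥ 2. Combining the bounds, tw(G) = 2.

Treewidth 2.
One optimal decomposition is:
Bags: B1 = {1, 4, 6}  B2 = {1, 6, 7}  B3 = {6, 7, 10}  B4 = {2, 7, 10}  B5 = {2, 3, 10}  B6 = {2, 3, 9}  B7 = {3, 5, 9}  B8 = {5, 8, 9}
Tree: B1–B2, B2–B3, B3–B4, B4–B5, B5–B6, B6–B7, B7–B8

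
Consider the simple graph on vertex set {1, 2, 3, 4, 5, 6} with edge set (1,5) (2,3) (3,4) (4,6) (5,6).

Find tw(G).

1

A width-1 tree decomposition is:
Bags: B1 = {2, 3}  B2 = {3, 4}  B3 = {4, 6}  B4 = {5, 6}  B5 = {1, 5}
Tree: B1–B2, B2–B3, B3–B4, B4–B5
Every bag has size at most 2, so the width is 2 − 1 = 1 and tw(G) ≤ 1. Any graph with an edge has treewidth ≥ 1, and G has the edge 2–3. Combining the bounds, tw(G) = 1.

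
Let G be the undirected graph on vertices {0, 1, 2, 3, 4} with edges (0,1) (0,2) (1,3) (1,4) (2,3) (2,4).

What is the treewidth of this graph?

A width-2 tree decomposition is:
Bags: B1 = {0, 1, 2}  B2 = {1, 2, 4}  B3 = {1, 2, 3}
Tree: B1–B2, B2–B3
The largest bag has 3 vertices, giving width 2; this decomposition certifies tw(G) ≤ 2. Since 0–2–4–1–0 is a cycle in G, G is not acyclic. Forests are exactly the graphs of treewidth ≤ 1, so tw(G) ≥ 2. Therefore the treewidth is 2.

2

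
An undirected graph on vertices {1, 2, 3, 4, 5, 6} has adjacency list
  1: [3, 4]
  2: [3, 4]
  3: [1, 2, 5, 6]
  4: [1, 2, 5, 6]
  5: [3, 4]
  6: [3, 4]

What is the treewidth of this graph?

A width-2 tree decomposition is:
Bags: B1 = {2, 3, 4}  B2 = {3, 4, 5}  B3 = {3, 4, 6}  B4 = {1, 3, 4}
Tree: B1–B2, B2–B3, B3–B4
Every bag has size at most 3, so the width is 3 − 1 = 2 and tw(G) ≤ 2. For the lower bound, G contains the cycle 2–3–5–4–2, so G is not a forest; only forests have treewidth ≤ 1, hence tw(G) ≥ 2. Hence tw(G) = 2 exactly.

2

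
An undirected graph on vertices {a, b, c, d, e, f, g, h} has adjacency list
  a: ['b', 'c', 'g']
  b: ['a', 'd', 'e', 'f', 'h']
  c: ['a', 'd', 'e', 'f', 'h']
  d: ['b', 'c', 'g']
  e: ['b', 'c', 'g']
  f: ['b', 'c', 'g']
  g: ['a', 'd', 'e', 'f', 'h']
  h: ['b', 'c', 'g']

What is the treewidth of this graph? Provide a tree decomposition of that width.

Every bag has size at most 4, so the width is 4 − 1 = 3 and tw(G) ≤ 3. For the lower bound: the 4 vertex sets {b,d}, {c,f}, {g}, {e} are disjoint, each induces a connected subgraph, and every pair is joined by at least one edge of G. Contracting each set to a single vertex therefore yields K_{4} as a minor, and since treewidth is minor-monotone, tw(G) ≥ tw(K_{4}) = 3. Combining the bounds, tw(G) = 3.

Treewidth 3.
Bags: B1 = {b, c, d, g}  B2 = {b, c, f, g}  B3 = {b, c, e, g}  B4 = {a, b, c, g}  B5 = {b, c, g, h}
Tree: B1–B2, B2–B3, B3–B4, B4–B5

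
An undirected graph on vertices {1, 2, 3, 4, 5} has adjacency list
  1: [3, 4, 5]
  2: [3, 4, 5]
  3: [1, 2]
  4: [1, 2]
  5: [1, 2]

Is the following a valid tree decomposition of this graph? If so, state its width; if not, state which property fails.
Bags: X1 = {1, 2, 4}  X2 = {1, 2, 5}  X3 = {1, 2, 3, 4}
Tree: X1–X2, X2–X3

No — bags containing vertex 4 are not connected in the tree.

A tree decomposition must satisfy three properties: every vertex lies in some bag; for every edge, both endpoints lie together in some bag; and for every vertex, the bags containing it form a connected subtree. Here bags containing vertex 4 are not connected in the tree, so the decomposition is invalid.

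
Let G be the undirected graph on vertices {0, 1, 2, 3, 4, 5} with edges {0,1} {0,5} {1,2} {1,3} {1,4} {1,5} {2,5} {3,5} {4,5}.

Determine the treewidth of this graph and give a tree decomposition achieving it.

The largest bag has 3 vertices, giving width 2; this decomposition certifies tw(G) ≤ 2. Conversely, {0, 1, 5} is a clique of size 3, and the vertices of any clique must share a bag in every tree decomposition; so some bag has ≥ 3 vertices and tw(G) ≥ 2. The upper and lower bounds meet at 2, so that is the treewidth.

Treewidth 2.
One such decomposition:
Bags: B1 = {1, 2, 5}  B2 = {0, 1, 5}  B3 = {1, 4, 5}  B4 = {1, 3, 5}
Tree: B1–B2, B2–B3, B1–B4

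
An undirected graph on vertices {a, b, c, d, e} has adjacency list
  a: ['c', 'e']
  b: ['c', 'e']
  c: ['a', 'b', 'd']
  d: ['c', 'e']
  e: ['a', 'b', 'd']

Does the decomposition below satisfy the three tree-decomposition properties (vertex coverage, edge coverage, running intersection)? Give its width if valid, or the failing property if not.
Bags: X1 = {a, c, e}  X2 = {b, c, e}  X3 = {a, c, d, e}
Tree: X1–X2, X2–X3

No — bags containing vertex a are not connected in the tree.

A tree decomposition must satisfy three properties: every vertex lies in some bag; for every edge, both endpoints lie together in some bag; and for every vertex, the bags containing it form a connected subtree. Here bags containing vertex a are not connected in the tree, so the decomposition is invalid.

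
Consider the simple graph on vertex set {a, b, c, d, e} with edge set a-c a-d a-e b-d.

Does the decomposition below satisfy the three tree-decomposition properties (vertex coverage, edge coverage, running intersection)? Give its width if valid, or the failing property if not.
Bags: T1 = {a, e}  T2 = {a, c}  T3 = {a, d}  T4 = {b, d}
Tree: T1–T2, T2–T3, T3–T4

Yes; width 1.

Vertex coverage: the bags together contain {a, b, c, d, e}, the full vertex set. Edge coverage: each edge of G has both endpoints in at least one bag. Running intersection: for every vertex, the bags containing it form a connected subtree. All three properties hold, so this is a valid tree decomposition of width max|bag| − 1 = 1, and hence tw(G) ≤ 1.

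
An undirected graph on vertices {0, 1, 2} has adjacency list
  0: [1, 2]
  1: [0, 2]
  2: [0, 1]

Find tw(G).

2

A width-2 tree decomposition is:
Bags: B1 = {0, 1, 2}
Tree: (single bag)
A single bag containing all 3 vertices is trivially a valid decomposition of width 2. On the other hand G contains the 3-clique {0, 1, 2}. A clique must lie in a single bag of any decomposition, so no decomposition can have width below 2. Combining the bounds, tw(G) = 2.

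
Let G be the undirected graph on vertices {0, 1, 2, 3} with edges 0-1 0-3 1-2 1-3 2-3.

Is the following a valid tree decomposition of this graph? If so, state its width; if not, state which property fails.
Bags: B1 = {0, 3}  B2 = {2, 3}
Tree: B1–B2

No — vertex 1 appears in no bag.

A tree decomposition must satisfy three properties: every vertex lies in some bag; for every edge, both endpoints lie together in some bag; and for every vertex, the bags containing it form a connected subtree. Here vertex 1 appears in no bag, so the decomposition is invalid.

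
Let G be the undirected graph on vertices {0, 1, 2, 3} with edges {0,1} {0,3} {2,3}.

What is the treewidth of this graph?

1

A width-1 tree decomposition is:
Bags: B1 = {0, 3}  B2 = {0, 1}  B3 = {2, 3}
Tree: B1–B2, B1–B3
Each bag holds 2 vertices, so the decomposition has width 1, which upper-bounds the treewidth. G has an edge, so its treewidth is at least 1. Combining the bounds, tw(G) = 1.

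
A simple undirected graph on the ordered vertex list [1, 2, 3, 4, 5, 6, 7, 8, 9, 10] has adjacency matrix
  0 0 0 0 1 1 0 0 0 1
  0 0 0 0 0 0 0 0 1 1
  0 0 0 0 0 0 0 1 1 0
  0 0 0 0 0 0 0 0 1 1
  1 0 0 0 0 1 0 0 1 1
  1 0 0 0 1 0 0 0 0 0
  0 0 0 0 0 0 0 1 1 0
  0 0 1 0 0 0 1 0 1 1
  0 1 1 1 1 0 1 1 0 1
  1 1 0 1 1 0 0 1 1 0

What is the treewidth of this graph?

2

A width-2 tree decomposition is:
Bags: B1 = {5, 9, 10}  B2 = {8, 9, 10}  B3 = {2, 9, 10}  B4 = {1, 5, 10}  B5 = {1, 5, 6}  B6 = {4, 9, 10}  B7 = {3, 8, 9}  B8 = {7, 8, 9}
Tree: B1–B2, B2–B3, B1–B4, B4–B5, B2–B6, B2–B7, B2–B8
The largest bag has 3 vertices, giving width 2; this decomposition certifies tw(G) ≤ 2. On the other hand G contains the 3-clique {1, 5, 10}. A clique must lie in a single bag of any decomposition, so no decomposition can have width below 2. Combining the bounds, tw(G) = 2.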